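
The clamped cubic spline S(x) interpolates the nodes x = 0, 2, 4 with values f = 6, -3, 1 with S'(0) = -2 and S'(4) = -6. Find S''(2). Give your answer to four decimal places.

11.7500

Let M_i = S''(x_i). Step sizes h_i = 2, 2; slopes of the chords Δ_i = (y_(i+1) - y_i)/h_i = -9/2, 2.
  2·M_0 + 8·M_1 + 2·M_2 = 6(Δ_1 - Δ_0) = 39
Clamped end conditions give two more equations: 2h_0·M_0 + h_0·M_1 = 6(Δ_0 - S'(0)) = -15 and h_1·M_1 + 2h_1·M_2 = 6(S'(4) - Δ_1) = -48.
Solving the tridiagonal system: M_0 = -77/8, M_1 = 47/4, M_2 = -143/8.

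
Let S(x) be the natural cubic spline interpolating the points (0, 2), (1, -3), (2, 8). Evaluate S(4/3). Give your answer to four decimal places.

-0.8148

With M_i denoting the second derivative at x_i, h_i = 1, 1, and Δ_i = (y_(i+1) − y_i)/h_i = -5, 11:
  1·M_0 + 4·M_1 + 1·M_2 = 6(Δ_1 - Δ_0) = 96
Natural end conditions: M_0 = M_2 = 0.
Solving the tridiagonal system: M_0 = 0, M_1 = 24, M_2 = 0.
On [1, 2], S(x) = -3 + 3·(x - 1) + 12·(x - 1)² - 4·(x - 1)³.
With (x - 1) = 1/3: S(4/3) = -22/27.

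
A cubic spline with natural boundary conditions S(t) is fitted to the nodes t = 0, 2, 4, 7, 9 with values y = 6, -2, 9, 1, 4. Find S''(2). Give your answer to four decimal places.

9.1817

Write m_i for S''(x_i). With h_i = 2, 2, 3, 2 and divided differences Δ_i = -4, 11/2, -8/3, 3/2, the continuity of S' gives the tridiagonal system
  2·m_0 + 8·m_1 + 2·m_2 = 6(Δ_1 - Δ_0) = 57
  2·m_1 + 10·m_2 + 3·m_3 = 6(Δ_2 - Δ_1) = -49
  3·m_2 + 10·m_3 + 2·m_4 = 6(Δ_3 - Δ_2) = 25
Natural end conditions: m_0 = m_4 = 0.
Hence m_0 = 0, m_1 = 6317/688, m_2 = -1415/172, m_3 = 1709/344, m_4 = 0.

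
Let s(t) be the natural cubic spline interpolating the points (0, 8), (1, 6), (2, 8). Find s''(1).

With m_i denoting the second derivative at x_i, h_i = 1, 1, and Δ_i = (y_(i+1) − y_i)/h_i = -2, 2:
  1·m_0 + 4·m_1 + 1·m_2 = 6(Δ_1 - Δ_0) = 24
Natural end conditions: m_0 = m_2 = 0.
Solving the tridiagonal system: m_0 = 0, m_1 = 6, m_2 = 0.

6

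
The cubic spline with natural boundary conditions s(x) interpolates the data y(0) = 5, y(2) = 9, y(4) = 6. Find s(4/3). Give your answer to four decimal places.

8.3148

Write σ_i for s''(x_i). With h_i = 2, 2 and divided differences Δ_i = 2, -3/2, the continuity of s' gives the tridiagonal system
  2·σ_0 + 8·σ_1 + 2·σ_2 = 6(Δ_1 - Δ_0) = -21
Natural end conditions: σ_0 = σ_2 = 0.
Solving the tridiagonal system: σ_0 = 0, σ_1 = -21/8, σ_2 = 0.
On [0, 2], s(x) = 5 + 23/8·x + 0·x² - 7/32·x³.
With x = 4/3: s(4/3) = 449/54.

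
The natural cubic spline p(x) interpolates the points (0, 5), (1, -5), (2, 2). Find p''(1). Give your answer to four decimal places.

25.5000

Put σ_i = p'' at the i-th knot. Here h = (1, 1) and Δ = (-10, 7), so the interior equations h_(i-1)·σ_(i-1) + 2(h_(i-1)+h_i)·σ_i + h_i·σ_(i+1) = 6(Δ_i − Δ_(i-1)) read
  1·σ_0 + 4·σ_1 + 1·σ_2 = 6(Δ_1 - Δ_0) = 102
Natural end conditions: σ_0 = σ_2 = 0.
Forward elimination and back-substitution give σ_0 = 0, σ_1 = 51/2, σ_2 = 0.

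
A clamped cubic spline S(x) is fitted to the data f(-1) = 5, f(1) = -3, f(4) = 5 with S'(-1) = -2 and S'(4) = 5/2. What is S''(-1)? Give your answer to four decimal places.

Write m_i for S''(x_i). With h_i = 2, 3 and divided differences Δ_i = -4, 8/3, the continuity of S' gives the tridiagonal system
  2·m_0 + 10·m_1 + 3·m_2 = 6(Δ_1 - Δ_0) = 40
Clamped end conditions give two more equations: 2h_0·m_0 + h_0·m_1 = 6(Δ_0 - S'(-1)) = -12 and h_1·m_1 + 2h_1·m_2 = 6(S'(4) - Δ_1) = -1.
Solving: m_0 = -61/10, m_1 = 31/5, m_2 = -49/15.

-6.1000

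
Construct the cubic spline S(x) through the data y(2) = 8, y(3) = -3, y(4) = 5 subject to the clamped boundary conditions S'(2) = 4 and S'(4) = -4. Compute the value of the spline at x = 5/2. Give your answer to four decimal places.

3.2813

With M_i denoting the second derivative at x_i, h_i = 1, 1, and Δ_i = (y_(i+1) − y_i)/h_i = -11, 8:
  1·M_0 + 4·M_1 + 1·M_2 = 6(Δ_1 - Δ_0) = 114
Clamped end conditions give two more equations: 2h_0·M_0 + h_0·M_1 = 6(Δ_0 - S'(2)) = -90 and h_1·M_1 + 2h_1·M_2 = 6(S'(4) - Δ_1) = -72.
Hence M_0 = -155/2, M_1 = 65, M_2 = -137/2.
On [2, 3], S(x) = 8 + 4·(x - 2) - 155/4·(x - 2)² + 95/4·(x - 2)³.
With (x - 2) = 1/2: S(5/2) = 105/32.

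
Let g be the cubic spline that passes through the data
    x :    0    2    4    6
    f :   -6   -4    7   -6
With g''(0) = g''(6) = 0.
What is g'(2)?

Put M_i = g'' at the i-th knot. Here h = (2, 2, 2) and Δ = (1, 11/2, -13/2), so the interior equations h_(i-1)·M_(i-1) + 2(h_(i-1)+h_i)·M_i + h_i·M_(i+1) = 6(Δ_i − Δ_(i-1)) read
  2·M_0 + 8·M_1 + 2·M_2 = 6(Δ_1 - Δ_0) = 27
  2·M_1 + 8·M_2 + 2·M_3 = 6(Δ_2 - Δ_1) = -72
Natural end conditions: M_0 = M_3 = 0.
Hence M_0 = 0, M_1 = 6, M_2 = -21/2, M_3 = 0.
On [2, 4], g'(x) = b_1 + 2c_1·(x - 2) + 3d_1·(x - 2)² with b_1 = Δ_1 - h_1(2M_1 + M_2)/6 = 5, c_1 = M_1/2 = 3, d_1 = (M_2 - M_1)/(6h_1) = -11/8. So g'(2) = 5.

5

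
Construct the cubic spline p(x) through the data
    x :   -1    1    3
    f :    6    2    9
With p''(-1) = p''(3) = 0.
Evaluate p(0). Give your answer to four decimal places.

2.9688

Write M_i for p''(x_i). With h_i = 2, 2 and divided differences Δ_i = -2, 7/2, the continuity of p' gives the tridiagonal system
  2·M_0 + 8·M_1 + 2·M_2 = 6(Δ_1 - Δ_0) = 33
Natural end conditions: M_0 = M_2 = 0.
Forward elimination and back-substitution give M_0 = 0, M_1 = 33/8, M_2 = 0.
On [-1, 1], p(x) = 6 - 27/8·(x + 1) + 0·(x + 1)² + 11/32·(x + 1)³.
With (x + 1) = 1: p(0) = 95/32.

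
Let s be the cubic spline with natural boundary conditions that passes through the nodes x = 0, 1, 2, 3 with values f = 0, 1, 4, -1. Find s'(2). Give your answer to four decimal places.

Write σ_i for s''(x_i). With h_i = 1, 1, 1 and divided differences Δ_i = 1, 3, -5, the continuity of s' gives the tridiagonal system
  1·σ_0 + 4·σ_1 + 1·σ_2 = 6(Δ_1 - Δ_0) = 12
  1·σ_1 + 4·σ_2 + 1·σ_3 = 6(Δ_2 - Δ_1) = -48
Natural end conditions: σ_0 = σ_3 = 0.
Hence σ_0 = 0, σ_1 = 32/5, σ_2 = -68/5, σ_3 = 0.
On [2, 3], s'(x) = b_2 + 2c_2·(x - 2) + 3d_2·(x - 2)² with b_2 = Δ_2 - h_2(2σ_2 + σ_3)/6 = -7/15, c_2 = σ_2/2 = -34/5, d_2 = (σ_3 - σ_2)/(6h_2) = 34/15. So s'(2) = -7/15.

-0.4667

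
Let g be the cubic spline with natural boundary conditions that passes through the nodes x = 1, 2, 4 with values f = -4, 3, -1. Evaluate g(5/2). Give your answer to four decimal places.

Write σ_i for g''(x_i). With h_i = 1, 2 and divided differences Δ_i = 7, -2, the continuity of g' gives the tridiagonal system
  1·σ_0 + 6·σ_1 + 2·σ_2 = 6(Δ_1 - Δ_0) = -54
Natural end conditions: σ_0 = σ_2 = 0.
Hence σ_0 = 0, σ_1 = -9, σ_2 = 0.
On [2, 4], g(x) = 3 + 4·(x - 2) - 9/2·(x - 2)² + 3/4·(x - 2)³.
With (x - 2) = 1/2: g(5/2) = 127/32.

3.9688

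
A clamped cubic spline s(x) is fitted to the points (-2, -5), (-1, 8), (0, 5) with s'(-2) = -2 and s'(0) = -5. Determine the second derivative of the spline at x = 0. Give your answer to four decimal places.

Write m_i for s''(x_i). With h_i = 1, 1 and divided differences Δ_i = 13, -3, the continuity of s' gives the tridiagonal system
  1·m_0 + 4·m_1 + 1·m_2 = 6(Δ_1 - Δ_0) = -96
Clamped end conditions give two more equations: 2h_0·m_0 + h_0·m_1 = 6(Δ_0 - s'(-2)) = 90 and h_1·m_1 + 2h_1·m_2 = 6(s'(0) - Δ_1) = -12.
Hence m_0 = 135/2, m_1 = -45, m_2 = 33/2.

16.5000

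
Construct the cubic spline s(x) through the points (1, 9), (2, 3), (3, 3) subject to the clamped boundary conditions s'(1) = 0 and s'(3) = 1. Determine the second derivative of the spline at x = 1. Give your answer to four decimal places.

Write σ_i for s''(x_i). With h_i = 1, 1 and divided differences Δ_i = -6, 0, the continuity of s' gives the tridiagonal system
  1·σ_0 + 4·σ_1 + 1·σ_2 = 6(Δ_1 - Δ_0) = 36
Clamped end conditions give two more equations: 2h_0·σ_0 + h_0·σ_1 = 6(Δ_0 - s'(1)) = -36 and h_1·σ_1 + 2h_1·σ_2 = 6(s'(3) - Δ_1) = 6.
Hence σ_0 = -53/2, σ_1 = 17, σ_2 = -11/2.

-26.5000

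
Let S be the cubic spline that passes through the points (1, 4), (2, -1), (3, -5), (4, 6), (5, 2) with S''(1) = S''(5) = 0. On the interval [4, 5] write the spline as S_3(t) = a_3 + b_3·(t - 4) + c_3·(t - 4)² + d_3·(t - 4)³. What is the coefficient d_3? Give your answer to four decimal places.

5.0714

Put M_i = S'' at the i-th knot. Here h = (1, 1, 1, 1) and Δ = (-5, -4, 11, -4), so the interior equations h_(i-1)·M_(i-1) + 2(h_(i-1)+h_i)·M_i + h_i·M_(i+1) = 6(Δ_i − Δ_(i-1)) read
  1·M_0 + 4·M_1 + 1·M_2 = 6(Δ_1 - Δ_0) = 6
  1·M_1 + 4·M_2 + 1·M_3 = 6(Δ_2 - Δ_1) = 90
  1·M_2 + 4·M_3 + 1·M_4 = 6(Δ_3 - Δ_2) = -90
Natural end conditions: M_0 = M_4 = 0.
Solving the tridiagonal system: M_0 = 0, M_1 = -45/7, M_2 = 222/7, M_3 = -213/7, M_4 = 0.
On [4, 5], with S_3(t) = a_3 + b_3·(t - 4) + c_3·(t - 4)² + d_3·(t - 4)³: c_3 = M_3/2 = -213/14, d_3 = (M_4 - M_3)/(6h_3) = 71/14, b_3 = Δ_3 - h_3(2M_3 + M_4)/6 = 43/7.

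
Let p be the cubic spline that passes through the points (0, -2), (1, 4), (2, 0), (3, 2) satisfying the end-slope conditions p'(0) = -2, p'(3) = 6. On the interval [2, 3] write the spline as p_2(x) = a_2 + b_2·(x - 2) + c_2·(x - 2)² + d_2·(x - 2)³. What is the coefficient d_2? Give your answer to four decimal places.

-1.7333

Put σ_i = p'' at the i-th knot. Here h = (1, 1, 1) and Δ = (6, -4, 2), so the interior equations h_(i-1)·σ_(i-1) + 2(h_(i-1)+h_i)·σ_i + h_i·σ_(i+1) = 6(Δ_i − Δ_(i-1)) read
  1·σ_0 + 4·σ_1 + 1·σ_2 = 6(Δ_1 - Δ_0) = -60
  1·σ_1 + 4·σ_2 + 1·σ_3 = 6(Δ_2 - Δ_1) = 36
Clamped end conditions give two more equations: 2h_0·σ_0 + h_0·σ_1 = 6(Δ_0 - p'(0)) = 48 and h_2·σ_2 + 2h_2·σ_3 = 6(p'(3) - Δ_2) = 24.
Hence σ_0 = 572/15, σ_1 = -424/15, σ_2 = 224/15, σ_3 = 68/15.
On [2, 3], with p_2(x) = a_2 + b_2·(x - 2) + c_2·(x - 2)² + d_2·(x - 2)³: c_2 = σ_2/2 = 112/15, d_2 = (σ_3 - σ_2)/(6h_2) = -26/15, b_2 = Δ_2 - h_2(2σ_2 + σ_3)/6 = -56/15.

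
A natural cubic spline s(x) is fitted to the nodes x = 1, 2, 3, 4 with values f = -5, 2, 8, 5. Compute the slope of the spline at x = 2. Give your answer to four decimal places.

7.6667

Let M_i = s''(x_i). Step sizes h_i = 1, 1, 1; slopes of the chords Δ_i = (y_(i+1) - y_i)/h_i = 7, 6, -3.
  1·M_0 + 4·M_1 + 1·M_2 = 6(Δ_1 - Δ_0) = -6
  1·M_1 + 4·M_2 + 1·M_3 = 6(Δ_2 - Δ_1) = -54
Natural end conditions: M_0 = M_3 = 0.
Solving the tridiagonal system: M_0 = 0, M_1 = 2, M_2 = -14, M_3 = 0.
On [2, 3], s'(x) = b_1 + 2c_1·(x - 2) + 3d_1·(x - 2)² with b_1 = Δ_1 - h_1(2M_1 + M_2)/6 = 23/3, c_1 = M_1/2 = 1, d_1 = (M_2 - M_1)/(6h_1) = -8/3. So s'(2) = 23/3.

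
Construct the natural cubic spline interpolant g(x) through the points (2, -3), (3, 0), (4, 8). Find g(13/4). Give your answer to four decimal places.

1.5898

With M_i denoting the second derivative at x_i, h_i = 1, 1, and Δ_i = (y_(i+1) − y_i)/h_i = 3, 8:
  1·M_0 + 4·M_1 + 1·M_2 = 6(Δ_1 - Δ_0) = 30
Natural end conditions: M_0 = M_2 = 0.
Solving: M_0 = 0, M_1 = 15/2, M_2 = 0.
On [3, 4], g(x) = 0 + 11/2·(x - 3) + 15/4·(x - 3)² - 5/4·(x - 3)³.
With (x - 3) = 1/4: g(13/4) = 407/256.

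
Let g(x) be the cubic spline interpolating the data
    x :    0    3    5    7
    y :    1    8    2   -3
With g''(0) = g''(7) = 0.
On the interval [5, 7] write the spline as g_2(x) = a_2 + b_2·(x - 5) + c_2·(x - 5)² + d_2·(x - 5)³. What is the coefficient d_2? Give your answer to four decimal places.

-0.1031

Write m_i for g''(x_i). With h_i = 3, 2, 2 and divided differences Δ_i = 7/3, -3, -5/2, the continuity of g' gives the tridiagonal system
  3·m_0 + 10·m_1 + 2·m_2 = 6(Δ_1 - Δ_0) = -32
  2·m_1 + 8·m_2 + 2·m_3 = 6(Δ_2 - Δ_1) = 3
Natural end conditions: m_0 = m_3 = 0.
Solving: m_0 = 0, m_1 = -131/38, m_2 = 47/38, m_3 = 0.
On [5, 7], with g_2(x) = a_2 + b_2·(x - 5) + c_2·(x - 5)² + d_2·(x - 5)³: c_2 = m_2/2 = 47/76, d_2 = (m_3 - m_2)/(6h_2) = -47/456, b_2 = Δ_2 - h_2(2m_2 + m_3)/6 = -379/114.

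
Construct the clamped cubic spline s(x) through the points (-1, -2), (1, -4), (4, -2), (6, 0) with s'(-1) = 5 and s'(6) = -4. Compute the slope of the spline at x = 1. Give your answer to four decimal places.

Let M_i = s''(x_i). Step sizes h_i = 2, 3, 2; slopes of the chords Δ_i = (y_(i+1) - y_i)/h_i = -1, 2/3, 1.
  2·M_0 + 10·M_1 + 3·M_2 = 6(Δ_1 - Δ_0) = 10
  3·M_1 + 10·M_2 + 2·M_3 = 6(Δ_2 - Δ_1) = 2
Clamped end conditions give two more equations: 2h_0·M_0 + h_0·M_1 = 6(Δ_0 - s'(-1)) = -36 and h_2·M_2 + 2h_2·M_3 = 6(s'(6) - Δ_2) = -30.
Solving the tridiagonal system: M_0 = -499/48, M_1 = 67/24, M_2 = 23/24, M_3 = -383/48.
On [1, 4], s'(x) = b_1 + 2c_1·(x - 1) + 3d_1·(x - 1)² with b_1 = Δ_1 - h_1(2M_1 + M_2)/6 = -125/48, c_1 = M_1/2 = 67/48, d_1 = (M_2 - M_1)/(6h_1) = -11/108. So s'(1) = -125/48.

-2.6042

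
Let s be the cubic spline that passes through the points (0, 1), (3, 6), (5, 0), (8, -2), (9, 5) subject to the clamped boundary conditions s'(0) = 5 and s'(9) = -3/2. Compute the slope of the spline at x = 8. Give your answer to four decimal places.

Put M_i = s'' at the i-th knot. Here h = (3, 2, 3, 1) and Δ = (5/3, -3, -2/3, 7), so the interior equations h_(i-1)·M_(i-1) + 2(h_(i-1)+h_i)·M_i + h_i·M_(i+1) = 6(Δ_i − Δ_(i-1)) read
  3·M_0 + 10·M_1 + 2·M_2 = 6(Δ_1 - Δ_0) = -28
  2·M_1 + 10·M_2 + 3·M_3 = 6(Δ_2 - Δ_1) = 14
  3·M_2 + 8·M_3 + 1·M_4 = 6(Δ_3 - Δ_2) = 46
Clamped end conditions give two more equations: 2h_0·M_0 + h_0·M_1 = 6(Δ_0 - s'(0)) = -20 and h_3·M_3 + 2h_3·M_4 = 6(s'(9) - Δ_3) = -51.
Hence M_0 = -857/354, M_1 = -323/177, M_2 = -881/708, M_3 = 3551/354, M_4 = -21605/708.
On [8, 9], s'(x) = b_3 + 2c_3·(x - 8) + 3d_3·(x - 8)² with b_3 = Δ_3 - h_3(2M_3 + M_4)/6 = 12379/1416, c_3 = M_3/2 = 3551/708, d_3 = (M_4 - M_3)/(6h_3) = -9569/1416. So s'(8) = 12379/1416.

8.7422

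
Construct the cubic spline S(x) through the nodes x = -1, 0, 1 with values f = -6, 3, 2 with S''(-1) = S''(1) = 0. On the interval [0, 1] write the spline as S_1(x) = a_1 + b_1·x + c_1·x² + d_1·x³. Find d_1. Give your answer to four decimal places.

With σ_i denoting the second derivative at x_i, h_i = 1, 1, and Δ_i = (y_(i+1) − y_i)/h_i = 9, -1:
  1·σ_0 + 4·σ_1 + 1·σ_2 = 6(Δ_1 - Δ_0) = -60
Natural end conditions: σ_0 = σ_2 = 0.
Hence σ_0 = 0, σ_1 = -15, σ_2 = 0.
On [0, 1], with S_1(x) = a_1 + b_1·x + c_1·x² + d_1·x³: c_1 = σ_1/2 = -15/2, d_1 = (σ_2 - σ_1)/(6h_1) = 5/2, b_1 = Δ_1 - h_1(2σ_1 + σ_2)/6 = 4.

2.5000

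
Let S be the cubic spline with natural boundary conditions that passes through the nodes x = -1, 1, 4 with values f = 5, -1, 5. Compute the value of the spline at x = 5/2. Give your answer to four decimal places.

Let M_i = S''(x_i). Step sizes h_i = 2, 3; slopes of the chords Δ_i = (y_(i+1) - y_i)/h_i = -3, 2.
  2·M_0 + 10·M_1 + 3·M_2 = 6(Δ_1 - Δ_0) = 30
Natural end conditions: M_0 = M_2 = 0.
Solving: M_0 = 0, M_1 = 3, M_2 = 0.
On [1, 4], S(x) = -1 - 1·(x - 1) + 3/2·(x - 1)² - 1/6·(x - 1)³.
With (x - 1) = 3/2: S(5/2) = 5/16.

0.3125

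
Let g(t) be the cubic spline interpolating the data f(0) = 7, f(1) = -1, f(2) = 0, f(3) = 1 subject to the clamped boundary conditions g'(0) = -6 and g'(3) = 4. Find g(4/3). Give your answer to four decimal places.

-1.4667

With σ_i denoting the second derivative at x_i, h_i = 1, 1, 1, and Δ_i = (y_(i+1) − y_i)/h_i = -8, 1, 1:
  1·σ_0 + 4·σ_1 + 1·σ_2 = 6(Δ_1 - Δ_0) = 54
  1·σ_1 + 4·σ_2 + 1·σ_3 = 6(Δ_2 - Δ_1) = 0
Clamped end conditions give two more equations: 2h_0·σ_0 + h_0·σ_1 = 6(Δ_0 - g'(0)) = -12 and h_2·σ_2 + 2h_2·σ_3 = 6(g'(3) - Δ_2) = 18.
Solving the tridiagonal system: σ_0 = -236/15, σ_1 = 292/15, σ_2 = -122/15, σ_3 = 196/15.
On [1, 2], g(t) = -1 - 62/15·(t - 1) + 146/15·(t - 1)² - 23/5·(t - 1)³.
With (t - 1) = 1/3: g(4/3) = -22/15.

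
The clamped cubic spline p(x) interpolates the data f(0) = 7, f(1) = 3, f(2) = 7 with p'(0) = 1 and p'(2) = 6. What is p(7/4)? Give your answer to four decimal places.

Let M_i = p''(x_i). Step sizes h_i = 1, 1; slopes of the chords Δ_i = (y_(i+1) - y_i)/h_i = -4, 4.
  1·M_0 + 4·M_1 + 1·M_2 = 6(Δ_1 - Δ_0) = 48
Clamped end conditions give two more equations: 2h_0·M_0 + h_0·M_1 = 6(Δ_0 - p'(0)) = -30 and h_1·M_1 + 2h_1·M_2 = 6(p'(2) - Δ_1) = 12.
Hence M_0 = -49/2, M_1 = 19, M_2 = -7/2.
On [1, 2], p(x) = 3 - 7/4·(x - 1) + 19/2·(x - 1)² - 15/4·(x - 1)³.
With (x - 1) = 3/4: p(7/4) = 1395/256.

5.4492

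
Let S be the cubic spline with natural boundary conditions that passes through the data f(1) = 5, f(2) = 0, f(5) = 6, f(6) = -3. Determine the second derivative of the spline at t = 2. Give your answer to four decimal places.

9.7091

Put M_i = S'' at the i-th knot. Here h = (1, 3, 1) and Δ = (-5, 2, -9), so the interior equations h_(i-1)·M_(i-1) + 2(h_(i-1)+h_i)·M_i + h_i·M_(i+1) = 6(Δ_i − Δ_(i-1)) read
  1·M_0 + 8·M_1 + 3·M_2 = 6(Δ_1 - Δ_0) = 42
  3·M_1 + 8·M_2 + 1·M_3 = 6(Δ_2 - Δ_1) = -66
Natural end conditions: M_0 = M_3 = 0.
Hence M_0 = 0, M_1 = 534/55, M_2 = -654/55, M_3 = 0.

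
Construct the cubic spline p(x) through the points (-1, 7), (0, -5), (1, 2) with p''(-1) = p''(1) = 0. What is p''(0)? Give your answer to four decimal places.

With σ_i denoting the second derivative at x_i, h_i = 1, 1, and Δ_i = (y_(i+1) − y_i)/h_i = -12, 7:
  1·σ_0 + 4·σ_1 + 1·σ_2 = 6(Δ_1 - Δ_0) = 114
Natural end conditions: σ_0 = σ_2 = 0.
Hence σ_0 = 0, σ_1 = 57/2, σ_2 = 0.

28.5000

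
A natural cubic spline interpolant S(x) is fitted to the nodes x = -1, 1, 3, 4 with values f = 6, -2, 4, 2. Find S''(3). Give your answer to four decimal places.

-7.3636

Write m_i for S''(x_i). With h_i = 2, 2, 1 and divided differences Δ_i = -4, 3, -2, the continuity of S' gives the tridiagonal system
  2·m_0 + 8·m_1 + 2·m_2 = 6(Δ_1 - Δ_0) = 42
  2·m_1 + 6·m_2 + 1·m_3 = 6(Δ_2 - Δ_1) = -30
Natural end conditions: m_0 = m_3 = 0.
Solving the tridiagonal system: m_0 = 0, m_1 = 78/11, m_2 = -81/11, m_3 = 0.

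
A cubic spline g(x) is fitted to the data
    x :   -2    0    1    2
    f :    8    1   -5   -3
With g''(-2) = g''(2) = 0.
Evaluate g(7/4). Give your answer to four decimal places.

Put M_i = g'' at the i-th knot. Here h = (2, 1, 1) and Δ = (-7/2, -6, 2), so the interior equations h_(i-1)·M_(i-1) + 2(h_(i-1)+h_i)·M_i + h_i·M_(i+1) = 6(Δ_i − Δ_(i-1)) read
  2·M_0 + 6·M_1 + 1·M_2 = 6(Δ_1 - Δ_0) = -15
  1·M_1 + 4·M_2 + 1·M_3 = 6(Δ_2 - Δ_1) = 48
Natural end conditions: M_0 = M_3 = 0.
Hence M_0 = 0, M_1 = -108/23, M_2 = 303/23, M_3 = 0.
On [1, 2], g(x) = -5 - 55/23·(x - 1) + 303/46·(x - 1)² - 101/46·(x - 1)³.
With (x - 1) = 3/4: g(7/4) = -11819/2944.

-4.0146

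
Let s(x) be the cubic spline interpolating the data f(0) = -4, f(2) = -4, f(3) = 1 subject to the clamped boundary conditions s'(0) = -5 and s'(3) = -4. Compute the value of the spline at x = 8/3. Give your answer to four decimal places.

0.8272

Put m_i = s'' at the i-th knot. Here h = (2, 1) and Δ = (0, 5), so the interior equations h_(i-1)·m_(i-1) + 2(h_(i-1)+h_i)·m_i + h_i·m_(i+1) = 6(Δ_i − Δ_(i-1)) read
  2·m_0 + 6·m_1 + 1·m_2 = 6(Δ_1 - Δ_0) = 30
Clamped end conditions give two more equations: 2h_0·m_0 + h_0·m_1 = 6(Δ_0 - s'(0)) = 30 and h_1·m_1 + 2h_1·m_2 = 6(s'(3) - Δ_1) = -54.
Forward elimination and back-substitution give m_0 = 17/6, m_1 = 28/3, m_2 = -95/3.
On [2, 3], s(x) = -4 + 43/6·(x - 2) + 14/3·(x - 2)² - 41/6·(x - 2)³.
With (x - 2) = 2/3: s(8/3) = 67/81.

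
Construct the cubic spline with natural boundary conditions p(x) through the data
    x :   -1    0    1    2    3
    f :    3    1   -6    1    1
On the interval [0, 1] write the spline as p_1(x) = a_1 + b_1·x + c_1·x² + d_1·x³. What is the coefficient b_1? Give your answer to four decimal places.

Put m_i = p'' at the i-th knot. Here h = (1, 1, 1, 1) and Δ = (-2, -7, 7, 0), so the interior equations h_(i-1)·m_(i-1) + 2(h_(i-1)+h_i)·m_i + h_i·m_(i+1) = 6(Δ_i − Δ_(i-1)) read
  1·m_0 + 4·m_1 + 1·m_2 = 6(Δ_1 - Δ_0) = -30
  1·m_1 + 4·m_2 + 1·m_3 = 6(Δ_2 - Δ_1) = 84
  1·m_2 + 4·m_3 + 1·m_4 = 6(Δ_3 - Δ_2) = -42
Natural end conditions: m_0 = m_4 = 0.
Forward elimination and back-substitution give m_0 = 0, m_1 = -207/14, m_2 = 204/7, m_3 = -249/14, m_4 = 0.
On [0, 1], with p_1(x) = a_1 + b_1·x + c_1·x² + d_1·x³: c_1 = m_1/2 = -207/28, d_1 = (m_2 - m_1)/(6h_1) = 205/28, b_1 = Δ_1 - h_1(2m_1 + m_2)/6 = -97/14.

-6.9286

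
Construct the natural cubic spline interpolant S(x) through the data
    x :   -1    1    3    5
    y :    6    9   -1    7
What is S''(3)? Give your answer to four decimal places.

8.5000

Put M_i = S'' at the i-th knot. Here h = (2, 2, 2) and Δ = (3/2, -5, 4), so the interior equations h_(i-1)·M_(i-1) + 2(h_(i-1)+h_i)·M_i + h_i·M_(i+1) = 6(Δ_i − Δ_(i-1)) read
  2·M_0 + 8·M_1 + 2·M_2 = 6(Δ_1 - Δ_0) = -39
  2·M_1 + 8·M_2 + 2·M_3 = 6(Δ_2 - Δ_1) = 54
Natural end conditions: M_0 = M_3 = 0.
Solving the tridiagonal system: M_0 = 0, M_1 = -7, M_2 = 17/2, M_3 = 0.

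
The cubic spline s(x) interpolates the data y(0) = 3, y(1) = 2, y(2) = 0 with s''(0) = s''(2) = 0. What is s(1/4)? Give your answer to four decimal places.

Write M_i for s''(x_i). With h_i = 1, 1 and divided differences Δ_i = -1, -2, the continuity of s' gives the tridiagonal system
  1·M_0 + 4·M_1 + 1·M_2 = 6(Δ_1 - Δ_0) = -6
Natural end conditions: M_0 = M_2 = 0.
Hence M_0 = 0, M_1 = -3/2, M_2 = 0.
On [0, 1], s(x) = 3 - 3/4·x + 0·x² - 1/4·x³.
With x = 1/4: s(1/4) = 719/256.

2.8086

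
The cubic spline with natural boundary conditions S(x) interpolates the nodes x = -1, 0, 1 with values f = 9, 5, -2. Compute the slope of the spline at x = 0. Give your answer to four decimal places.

-5.5000

Put M_i = S'' at the i-th knot. Here h = (1, 1) and Δ = (-4, -7), so the interior equations h_(i-1)·M_(i-1) + 2(h_(i-1)+h_i)·M_i + h_i·M_(i+1) = 6(Δ_i − Δ_(i-1)) read
  1·M_0 + 4·M_1 + 1·M_2 = 6(Δ_1 - Δ_0) = -18
Natural end conditions: M_0 = M_2 = 0.
Solving: M_0 = 0, M_1 = -9/2, M_2 = 0.
On [0, 1], S'(x) = b_1 + 2c_1·x + 3d_1·x² with b_1 = Δ_1 - h_1(2M_1 + M_2)/6 = -11/2, c_1 = M_1/2 = -9/4, d_1 = (M_2 - M_1)/(6h_1) = 3/4. So S'(0) = -11/2.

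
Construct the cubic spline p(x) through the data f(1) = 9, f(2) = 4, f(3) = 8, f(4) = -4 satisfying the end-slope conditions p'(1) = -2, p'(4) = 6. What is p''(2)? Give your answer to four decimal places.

32.9333

Write M_i for p''(x_i). With h_i = 1, 1, 1 and divided differences Δ_i = -5, 4, -12, the continuity of p' gives the tridiagonal system
  1·M_0 + 4·M_1 + 1·M_2 = 6(Δ_1 - Δ_0) = 54
  1·M_1 + 4·M_2 + 1·M_3 = 6(Δ_2 - Δ_1) = -96
Clamped end conditions give two more equations: 2h_0·M_0 + h_0·M_1 = 6(Δ_0 - p'(1)) = -18 and h_2·M_2 + 2h_2·M_3 = 6(p'(4) - Δ_2) = 108.
Forward elimination and back-substitution give M_0 = -382/15, M_1 = 494/15, M_2 = -784/15, M_3 = 1202/15.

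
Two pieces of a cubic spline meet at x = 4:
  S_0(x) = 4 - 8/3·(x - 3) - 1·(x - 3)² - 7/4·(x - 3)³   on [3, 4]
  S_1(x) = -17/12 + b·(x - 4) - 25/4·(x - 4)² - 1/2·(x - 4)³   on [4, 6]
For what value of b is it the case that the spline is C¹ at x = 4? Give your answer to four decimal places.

S_0'(x) = -8/3 - 2·(x - 3) - 21/4·(x - 3)², so S_0'(4) = -119/12. On the right, S_1'(4) = b, so b = -119/12.

-9.9167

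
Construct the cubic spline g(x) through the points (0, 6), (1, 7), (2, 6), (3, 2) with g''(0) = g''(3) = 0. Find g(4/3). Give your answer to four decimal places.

With σ_i denoting the second derivative at x_i, h_i = 1, 1, 1, and Δ_i = (y_(i+1) − y_i)/h_i = 1, -1, -4:
  1·σ_0 + 4·σ_1 + 1·σ_2 = 6(Δ_1 - Δ_0) = -12
  1·σ_1 + 4·σ_2 + 1·σ_3 = 6(Δ_2 - Δ_1) = -18
Natural end conditions: σ_0 = σ_3 = 0.
Solving the tridiagonal system: σ_0 = 0, σ_1 = -2, σ_2 = -4, σ_3 = 0.
On [1, 2], g(x) = 7 + 1/3·(x - 1) - 1·(x - 1)² - 1/3·(x - 1)³.
With (x - 1) = 1/3: g(4/3) = 566/81.

6.9877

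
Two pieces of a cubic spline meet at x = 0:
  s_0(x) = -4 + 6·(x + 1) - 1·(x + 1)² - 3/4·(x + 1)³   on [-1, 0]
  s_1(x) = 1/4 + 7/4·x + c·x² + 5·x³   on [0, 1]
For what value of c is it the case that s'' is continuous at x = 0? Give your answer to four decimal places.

-3.2500

s_0''(x) = -2 - 9/2·(x + 1), so s_0''(0) = -13/2. On the right, s_1''(0) = 2c, so c = -13/4.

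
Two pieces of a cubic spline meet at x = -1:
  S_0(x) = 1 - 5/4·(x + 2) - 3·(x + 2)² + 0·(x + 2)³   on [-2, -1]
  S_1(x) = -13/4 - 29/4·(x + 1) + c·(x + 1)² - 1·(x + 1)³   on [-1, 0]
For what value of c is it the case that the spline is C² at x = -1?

S_0''(x) = -6 + 0·(x + 2), so S_0''(-1) = -6. On the right, S_1''(-1) = 2c, so c = -3.

-3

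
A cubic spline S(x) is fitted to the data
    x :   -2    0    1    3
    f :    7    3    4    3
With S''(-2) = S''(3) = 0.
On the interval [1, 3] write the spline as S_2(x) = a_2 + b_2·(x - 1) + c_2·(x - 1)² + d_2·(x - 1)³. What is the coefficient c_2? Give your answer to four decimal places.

-1.0286

Let σ_i = S''(x_i). Step sizes h_i = 2, 1, 2; slopes of the chords Δ_i = (y_(i+1) - y_i)/h_i = -2, 1, -1/2.
  2·σ_0 + 6·σ_1 + 1·σ_2 = 6(Δ_1 - Δ_0) = 18
  1·σ_1 + 6·σ_2 + 2·σ_3 = 6(Δ_2 - Δ_1) = -9
Natural end conditions: σ_0 = σ_3 = 0.
Solving: σ_0 = 0, σ_1 = 117/35, σ_2 = -72/35, σ_3 = 0.
On [1, 3], with S_2(x) = a_2 + b_2·(x - 1) + c_2·(x - 1)² + d_2·(x - 1)³: c_2 = σ_2/2 = -36/35, d_2 = (σ_3 - σ_2)/(6h_2) = 6/35, b_2 = Δ_2 - h_2(2σ_2 + σ_3)/6 = 61/70.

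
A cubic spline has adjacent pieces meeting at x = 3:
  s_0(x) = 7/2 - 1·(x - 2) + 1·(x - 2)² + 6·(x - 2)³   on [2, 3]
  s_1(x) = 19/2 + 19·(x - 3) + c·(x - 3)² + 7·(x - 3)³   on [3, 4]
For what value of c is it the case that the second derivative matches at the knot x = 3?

s_0''(x) = 2 + 36·(x - 2), so s_0''(3) = 38. On the right, s_1''(3) = 2c, so c = 19.

19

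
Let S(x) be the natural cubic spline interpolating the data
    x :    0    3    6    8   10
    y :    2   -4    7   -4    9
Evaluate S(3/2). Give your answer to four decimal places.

-3.9036

Put M_i = S'' at the i-th knot. Here h = (3, 3, 2, 2) and Δ = (-2, 11/3, -11/2, 13/2), so the interior equations h_(i-1)·M_(i-1) + 2(h_(i-1)+h_i)·M_i + h_i·M_(i+1) = 6(Δ_i − Δ_(i-1)) read
  3·M_0 + 12·M_1 + 3·M_2 = 6(Δ_1 - Δ_0) = 34
  3·M_1 + 10·M_2 + 2·M_3 = 6(Δ_2 - Δ_1) = -55
  2·M_2 + 8·M_3 + 2·M_4 = 6(Δ_3 - Δ_2) = 72
Natural end conditions: M_0 = M_4 = 0.
Solving: M_0 = 0, M_1 = 542/105, M_2 = -326/35, M_3 = 793/70, M_4 = 0.
On [0, 3], S(x) = 2 - 481/105·x + 0·x² + 271/945·x³.
With x = 3/2: S(3/2) = -1093/280.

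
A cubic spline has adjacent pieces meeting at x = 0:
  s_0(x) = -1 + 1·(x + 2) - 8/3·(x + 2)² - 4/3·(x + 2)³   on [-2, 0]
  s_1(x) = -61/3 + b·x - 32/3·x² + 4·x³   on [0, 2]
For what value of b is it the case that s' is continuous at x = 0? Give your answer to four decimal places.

s_0'(x) = 1 - 16/3·(x + 2) - 4·(x + 2)², so s_0'(0) = -77/3. On the right, s_1'(0) = b, so b = -77/3.

-25.6667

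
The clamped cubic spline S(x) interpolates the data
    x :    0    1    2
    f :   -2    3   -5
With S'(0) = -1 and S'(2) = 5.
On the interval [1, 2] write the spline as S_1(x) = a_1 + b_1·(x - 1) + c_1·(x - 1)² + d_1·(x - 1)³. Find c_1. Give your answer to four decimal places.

Put M_i = S'' at the i-th knot. Here h = (1, 1) and Δ = (5, -8), so the interior equations h_(i-1)·M_(i-1) + 2(h_(i-1)+h_i)·M_i + h_i·M_(i+1) = 6(Δ_i − Δ_(i-1)) read
  1·M_0 + 4·M_1 + 1·M_2 = 6(Δ_1 - Δ_0) = -78
Clamped end conditions give two more equations: 2h_0·M_0 + h_0·M_1 = 6(Δ_0 - S'(0)) = 36 and h_1·M_1 + 2h_1·M_2 = 6(S'(2) - Δ_1) = 78.
Forward elimination and back-substitution give M_0 = 81/2, M_1 = -45, M_2 = 123/2.
On [1, 2], with S_1(x) = a_1 + b_1·(x - 1) + c_1·(x - 1)² + d_1·(x - 1)³: c_1 = M_1/2 = -45/2, d_1 = (M_2 - M_1)/(6h_1) = 71/4, b_1 = Δ_1 - h_1(2M_1 + M_2)/6 = -13/4.

-22.5000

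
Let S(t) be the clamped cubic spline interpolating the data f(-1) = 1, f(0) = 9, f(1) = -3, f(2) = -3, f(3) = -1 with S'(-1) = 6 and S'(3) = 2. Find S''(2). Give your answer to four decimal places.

-5.2857

Let m_i = S''(x_i). Step sizes h_i = 1, 1, 1, 1; slopes of the chords Δ_i = (y_(i+1) - y_i)/h_i = 8, -12, 0, 2.
  1·m_0 + 4·m_1 + 1·m_2 = 6(Δ_1 - Δ_0) = -120
  1·m_1 + 4·m_2 + 1·m_3 = 6(Δ_2 - Δ_1) = 72
  1·m_2 + 4·m_3 + 1·m_4 = 6(Δ_3 - Δ_2) = 12
Clamped end conditions give two more equations: 2h_0·m_0 + h_0·m_1 = 6(Δ_0 - S'(-1)) = 12 and h_3·m_3 + 2h_3·m_4 = 6(S'(3) - Δ_3) = 0.
Solving the tridiagonal system: m_0 = 397/14, m_1 = -313/7, m_2 = 61/2, m_3 = -37/7, m_4 = 37/14.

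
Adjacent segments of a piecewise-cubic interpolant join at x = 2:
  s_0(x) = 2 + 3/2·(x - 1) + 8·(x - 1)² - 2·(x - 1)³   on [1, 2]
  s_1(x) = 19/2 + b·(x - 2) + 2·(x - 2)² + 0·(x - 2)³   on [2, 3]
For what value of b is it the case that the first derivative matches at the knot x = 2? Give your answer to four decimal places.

s_0'(x) = 3/2 + 16·(x - 1) - 6·(x - 1)², so s_0'(2) = 23/2. On the right, s_1'(2) = b, so b = 23/2.

11.5000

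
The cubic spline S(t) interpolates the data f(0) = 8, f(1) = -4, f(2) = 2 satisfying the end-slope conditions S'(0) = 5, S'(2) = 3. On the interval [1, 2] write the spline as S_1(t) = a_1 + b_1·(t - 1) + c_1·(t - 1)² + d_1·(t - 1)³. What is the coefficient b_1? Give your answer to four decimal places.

-6.5000

Put m_i = S'' at the i-th knot. Here h = (1, 1) and Δ = (-12, 6), so the interior equations h_(i-1)·m_(i-1) + 2(h_(i-1)+h_i)·m_i + h_i·m_(i+1) = 6(Δ_i − Δ_(i-1)) read
  1·m_0 + 4·m_1 + 1·m_2 = 6(Δ_1 - Δ_0) = 108
Clamped end conditions give two more equations: 2h_0·m_0 + h_0·m_1 = 6(Δ_0 - S'(0)) = -102 and h_1·m_1 + 2h_1·m_2 = 6(S'(2) - Δ_1) = -18.
Hence m_0 = -79, m_1 = 56, m_2 = -37.
On [1, 2], with S_1(t) = a_1 + b_1·(t - 1) + c_1·(t - 1)² + d_1·(t - 1)³: c_1 = m_1/2 = 28, d_1 = (m_2 - m_1)/(6h_1) = -31/2, b_1 = Δ_1 - h_1(2m_1 + m_2)/6 = -13/2.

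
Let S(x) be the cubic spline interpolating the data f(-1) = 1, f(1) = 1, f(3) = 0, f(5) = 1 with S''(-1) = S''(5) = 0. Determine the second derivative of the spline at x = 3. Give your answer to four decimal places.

With M_i denoting the second derivative at x_i, h_i = 2, 2, 2, and Δ_i = (y_(i+1) − y_i)/h_i = 0, -1/2, 1/2:
  2·M_0 + 8·M_1 + 2·M_2 = 6(Δ_1 - Δ_0) = -3
  2·M_1 + 8·M_2 + 2·M_3 = 6(Δ_2 - Δ_1) = 6
Natural end conditions: M_0 = M_3 = 0.
Solving the tridiagonal system: M_0 = 0, M_1 = -3/5, M_2 = 9/10, M_3 = 0.

0.9000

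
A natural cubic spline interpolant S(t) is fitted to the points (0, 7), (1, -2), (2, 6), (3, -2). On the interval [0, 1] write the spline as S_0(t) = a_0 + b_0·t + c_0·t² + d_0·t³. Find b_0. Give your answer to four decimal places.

Let σ_i = S''(x_i). Step sizes h_i = 1, 1, 1; slopes of the chords Δ_i = (y_(i+1) - y_i)/h_i = -9, 8, -8.
  1·σ_0 + 4·σ_1 + 1·σ_2 = 6(Δ_1 - Δ_0) = 102
  1·σ_1 + 4·σ_2 + 1·σ_3 = 6(Δ_2 - Δ_1) = -96
Natural end conditions: σ_0 = σ_3 = 0.
Forward elimination and back-substitution give σ_0 = 0, σ_1 = 168/5, σ_2 = -162/5, σ_3 = 0.
On [0, 1], with S_0(t) = a_0 + b_0·t + c_0·t² + d_0·t³: c_0 = σ_0/2 = 0, d_0 = (σ_1 - σ_0)/(6h_0) = 28/5, b_0 = Δ_0 - h_0(2σ_0 + σ_1)/6 = -73/5.

-14.6000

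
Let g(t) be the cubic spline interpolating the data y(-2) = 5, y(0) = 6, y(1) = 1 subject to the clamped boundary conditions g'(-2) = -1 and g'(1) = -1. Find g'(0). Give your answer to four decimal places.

-4.2500

With M_i denoting the second derivative at x_i, h_i = 2, 1, and Δ_i = (y_(i+1) − y_i)/h_i = 1/2, -5:
  2·M_0 + 6·M_1 + 1·M_2 = 6(Δ_1 - Δ_0) = -33
Clamped end conditions give two more equations: 2h_0·M_0 + h_0·M_1 = 6(Δ_0 - g'(-2)) = 9 and h_1·M_1 + 2h_1·M_2 = 6(g'(1) - Δ_1) = 24.
Forward elimination and back-substitution give M_0 = 31/4, M_1 = -11, M_2 = 35/2.
On [0, 1], g'(t) = b_1 + 2c_1·t + 3d_1·t² with b_1 = Δ_1 - h_1(2M_1 + M_2)/6 = -17/4, c_1 = M_1/2 = -11/2, d_1 = (M_2 - M_1)/(6h_1) = 19/4. So g'(0) = -17/4.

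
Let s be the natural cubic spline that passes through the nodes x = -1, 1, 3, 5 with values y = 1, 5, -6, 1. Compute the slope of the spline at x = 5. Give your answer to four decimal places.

Let σ_i = s''(x_i). Step sizes h_i = 2, 2, 2; slopes of the chords Δ_i = (y_(i+1) - y_i)/h_i = 2, -11/2, 7/2.
  2·σ_0 + 8·σ_1 + 2·σ_2 = 6(Δ_1 - Δ_0) = -45
  2·σ_1 + 8·σ_2 + 2·σ_3 = 6(Δ_2 - Δ_1) = 54
Natural end conditions: σ_0 = σ_3 = 0.
Solving: σ_0 = 0, σ_1 = -39/5, σ_2 = 87/10, σ_3 = 0.
On [3, 5], s'(x) = b_2 + 2c_2·(x - 3) + 3d_2·(x - 3)² with b_2 = Δ_2 - h_2(2σ_2 + σ_3)/6 = -23/10, c_2 = σ_2/2 = 87/20, d_2 = (σ_3 - σ_2)/(6h_2) = -29/40. So s'(5) = 32/5.

6.4000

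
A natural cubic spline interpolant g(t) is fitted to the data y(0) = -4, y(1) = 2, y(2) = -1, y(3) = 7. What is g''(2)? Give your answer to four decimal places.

Write M_i for g''(x_i). With h_i = 1, 1, 1 and divided differences Δ_i = 6, -3, 8, the continuity of g' gives the tridiagonal system
  1·M_0 + 4·M_1 + 1·M_2 = 6(Δ_1 - Δ_0) = -54
  1·M_1 + 4·M_2 + 1·M_3 = 6(Δ_2 - Δ_1) = 66
Natural end conditions: M_0 = M_3 = 0.
Solving: M_0 = 0, M_1 = -94/5, M_2 = 106/5, M_3 = 0.

21.2000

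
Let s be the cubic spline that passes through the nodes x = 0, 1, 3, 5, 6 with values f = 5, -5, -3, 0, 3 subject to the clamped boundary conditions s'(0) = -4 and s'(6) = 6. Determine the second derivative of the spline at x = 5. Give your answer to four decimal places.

Put M_i = s'' at the i-th knot. Here h = (1, 2, 2, 1) and Δ = (-10, 1, 3/2, 3), so the interior equations h_(i-1)·M_(i-1) + 2(h_(i-1)+h_i)·M_i + h_i·M_(i+1) = 6(Δ_i − Δ_(i-1)) read
  1·M_0 + 6·M_1 + 2·M_2 = 6(Δ_1 - Δ_0) = 66
  2·M_1 + 8·M_2 + 2·M_3 = 6(Δ_2 - Δ_1) = 3
  2·M_2 + 6·M_3 + 1·M_4 = 6(Δ_3 - Δ_2) = 9
Clamped end conditions give two more equations: 2h_0·M_0 + h_0·M_1 = 6(Δ_0 - s'(0)) = -36 and h_3·M_3 + 2h_3·M_4 = 6(s'(6) - Δ_3) = 18.
Solving the tridiagonal system: M_0 = -3485/132, M_1 = 1109/66, M_2 = -101/24, M_3 = 101/66, M_4 = 1087/132.

1.5303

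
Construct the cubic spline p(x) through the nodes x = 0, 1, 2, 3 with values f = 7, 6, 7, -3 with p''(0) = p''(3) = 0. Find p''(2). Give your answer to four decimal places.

-18.4000

Let M_i = p''(x_i). Step sizes h_i = 1, 1, 1; slopes of the chords Δ_i = (y_(i+1) - y_i)/h_i = -1, 1, -10.
  1·M_0 + 4·M_1 + 1·M_2 = 6(Δ_1 - Δ_0) = 12
  1·M_1 + 4·M_2 + 1·M_3 = 6(Δ_2 - Δ_1) = -66
Natural end conditions: M_0 = M_3 = 0.
Solving the tridiagonal system: M_0 = 0, M_1 = 38/5, M_2 = -92/5, M_3 = 0.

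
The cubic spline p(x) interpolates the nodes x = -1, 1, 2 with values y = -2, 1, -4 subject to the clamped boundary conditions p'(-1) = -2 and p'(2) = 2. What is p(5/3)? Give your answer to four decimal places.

Write σ_i for p''(x_i). With h_i = 2, 1 and divided differences Δ_i = 3/2, -5, the continuity of p' gives the tridiagonal system
  2·σ_0 + 6·σ_1 + 1·σ_2 = 6(Δ_1 - Δ_0) = -39
Clamped end conditions give two more equations: 2h_0·σ_0 + h_0·σ_1 = 6(Δ_0 - p'(-1)) = 21 and h_1·σ_1 + 2h_1·σ_2 = 6(p'(2) - Δ_1) = 42.
Forward elimination and back-substitution give σ_0 = 157/12, σ_1 = -47/3, σ_2 = 173/6.
On [1, 2], p(x) = 1 - 55/12·(x - 1) - 47/6·(x - 1)² + 89/12·(x - 1)³.
With (x - 1) = 2/3: p(5/3) = -541/162.

-3.3395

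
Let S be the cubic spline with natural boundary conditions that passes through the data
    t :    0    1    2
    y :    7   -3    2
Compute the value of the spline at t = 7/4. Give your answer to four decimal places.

-0.1289

Write m_i for S''(x_i). With h_i = 1, 1 and divided differences Δ_i = -10, 5, the continuity of S' gives the tridiagonal system
  1·m_0 + 4·m_1 + 1·m_2 = 6(Δ_1 - Δ_0) = 90
Natural end conditions: m_0 = m_2 = 0.
Forward elimination and back-substitution give m_0 = 0, m_1 = 45/2, m_2 = 0.
On [1, 2], S(t) = -3 - 5/2·(t - 1) + 45/4·(t - 1)² - 15/4·(t - 1)³.
With (t - 1) = 3/4: S(7/4) = -33/256.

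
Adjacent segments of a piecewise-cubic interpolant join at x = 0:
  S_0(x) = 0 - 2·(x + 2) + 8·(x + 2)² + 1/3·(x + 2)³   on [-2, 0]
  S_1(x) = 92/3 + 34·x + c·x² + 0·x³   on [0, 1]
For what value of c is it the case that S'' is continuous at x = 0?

S_0''(x) = 16 + 2·(x + 2), so S_0''(0) = 20. On the right, S_1''(0) = 2c, so c = 10.

10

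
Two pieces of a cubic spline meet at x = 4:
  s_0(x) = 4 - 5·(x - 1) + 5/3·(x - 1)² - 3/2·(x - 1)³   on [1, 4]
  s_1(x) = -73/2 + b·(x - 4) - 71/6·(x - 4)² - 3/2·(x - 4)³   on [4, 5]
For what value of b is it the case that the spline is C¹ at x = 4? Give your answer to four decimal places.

-35.5000

s_0'(x) = -5 + 10/3·(x - 1) - 9/2·(x - 1)², so s_0'(4) = -71/2. On the right, s_1'(4) = b, so b = -71/2.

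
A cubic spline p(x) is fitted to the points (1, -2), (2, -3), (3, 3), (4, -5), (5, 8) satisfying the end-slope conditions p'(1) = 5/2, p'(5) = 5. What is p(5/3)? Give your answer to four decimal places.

Let M_i = p''(x_i). Step sizes h_i = 1, 1, 1, 1; slopes of the chords Δ_i = (y_(i+1) - y_i)/h_i = -1, 6, -8, 13.
  1·M_0 + 4·M_1 + 1·M_2 = 6(Δ_1 - Δ_0) = 42
  1·M_1 + 4·M_2 + 1·M_3 = 6(Δ_2 - Δ_1) = -84
  1·M_2 + 4·M_3 + 1·M_4 = 6(Δ_3 - Δ_2) = 126
Clamped end conditions give two more equations: 2h_0·M_0 + h_0·M_1 = 6(Δ_0 - p'(1)) = -21 and h_3·M_3 + 2h_3·M_4 = 6(p'(5) - Δ_3) = -48.
Solving: M_0 = -1339/56, M_1 = 751/28, M_2 = -331/8, M_3 = 1531/28, M_4 = -2875/56.
On [1, 2], p(x) = -2 + 5/2·(x - 1) - 1339/112·(x - 1)² + 947/112·(x - 1)³.
With (x - 1) = 2/3: p(5/3) = -2375/756.

-3.1415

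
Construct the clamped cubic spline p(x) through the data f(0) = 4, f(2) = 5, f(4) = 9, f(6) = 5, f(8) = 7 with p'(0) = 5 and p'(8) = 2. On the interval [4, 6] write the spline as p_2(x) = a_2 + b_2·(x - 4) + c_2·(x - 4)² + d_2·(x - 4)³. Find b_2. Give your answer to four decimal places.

Put M_i = p'' at the i-th knot. Here h = (2, 2, 2, 2) and Δ = (1/2, 2, -2, 1), so the interior equations h_(i-1)·M_(i-1) + 2(h_(i-1)+h_i)·M_i + h_i·M_(i+1) = 6(Δ_i − Δ_(i-1)) read
  2·M_0 + 8·M_1 + 2·M_2 = 6(Δ_1 - Δ_0) = 9
  2·M_1 + 8·M_2 + 2·M_3 = 6(Δ_2 - Δ_1) = -24
  2·M_2 + 8·M_3 + 2·M_4 = 6(Δ_3 - Δ_2) = 18
Clamped end conditions give two more equations: 2h_0·M_0 + h_0·M_1 = 6(Δ_0 - p'(0)) = -27 and h_3·M_3 + 2h_3·M_4 = 6(p'(8) - Δ_3) = 6.
Forward elimination and back-substitution give M_0 = -1017/112, M_1 = 261/56, M_2 = -81/16, M_3 = 201/56, M_4 = -33/112.
On [4, 6], with p_2(x) = a_2 + b_2·(x - 4) + c_2·(x - 4)² + d_2·(x - 4)³: c_2 = M_2/2 = -81/32, d_2 = (M_3 - M_2)/(6h_2) = 323/448, b_2 = Δ_2 - h_2(2M_2 + M_3)/6 = 5/28.

0.1786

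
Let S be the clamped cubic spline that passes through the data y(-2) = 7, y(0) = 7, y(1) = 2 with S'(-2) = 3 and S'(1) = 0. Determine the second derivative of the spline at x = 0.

-8

With σ_i denoting the second derivative at x_i, h_i = 2, 1, and Δ_i = (y_(i+1) − y_i)/h_i = 0, -5:
  2·σ_0 + 6·σ_1 + 1·σ_2 = 6(Δ_1 - Δ_0) = -30
Clamped end conditions give two more equations: 2h_0·σ_0 + h_0·σ_1 = 6(Δ_0 - S'(-2)) = -18 and h_1·σ_1 + 2h_1·σ_2 = 6(S'(1) - Δ_1) = 30.
Forward elimination and back-substitution give σ_0 = -1/2, σ_1 = -8, σ_2 = 19.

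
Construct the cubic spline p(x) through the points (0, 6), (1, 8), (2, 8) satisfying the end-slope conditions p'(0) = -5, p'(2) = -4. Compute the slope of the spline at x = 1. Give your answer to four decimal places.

3.7500

With M_i denoting the second derivative at x_i, h_i = 1, 1, and Δ_i = (y_(i+1) − y_i)/h_i = 2, 0:
  1·M_0 + 4·M_1 + 1·M_2 = 6(Δ_1 - Δ_0) = -12
Clamped end conditions give two more equations: 2h_0·M_0 + h_0·M_1 = 6(Δ_0 - p'(0)) = 42 and h_1·M_1 + 2h_1·M_2 = 6(p'(2) - Δ_1) = -24.
Forward elimination and back-substitution give M_0 = 49/2, M_1 = -7, M_2 = -17/2.
On [1, 2], p'(x) = b_1 + 2c_1·(x - 1) + 3d_1·(x - 1)² with b_1 = Δ_1 - h_1(2M_1 + M_2)/6 = 15/4, c_1 = M_1/2 = -7/2, d_1 = (M_2 - M_1)/(6h_1) = -1/4. So p'(1) = 15/4.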